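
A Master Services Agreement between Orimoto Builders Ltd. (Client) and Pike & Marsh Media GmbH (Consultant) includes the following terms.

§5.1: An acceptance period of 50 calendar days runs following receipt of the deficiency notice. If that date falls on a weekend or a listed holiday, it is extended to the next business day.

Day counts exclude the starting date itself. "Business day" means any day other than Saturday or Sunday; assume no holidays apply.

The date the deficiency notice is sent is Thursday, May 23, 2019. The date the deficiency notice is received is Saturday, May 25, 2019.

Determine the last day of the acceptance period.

July 15, 2019

The last day of the acceptance period: 50 calendar days after May 25, 2019 is July 14, 2019. That falls on a Sunday, so it rolls to the next business day, Monday, July 15, 2019.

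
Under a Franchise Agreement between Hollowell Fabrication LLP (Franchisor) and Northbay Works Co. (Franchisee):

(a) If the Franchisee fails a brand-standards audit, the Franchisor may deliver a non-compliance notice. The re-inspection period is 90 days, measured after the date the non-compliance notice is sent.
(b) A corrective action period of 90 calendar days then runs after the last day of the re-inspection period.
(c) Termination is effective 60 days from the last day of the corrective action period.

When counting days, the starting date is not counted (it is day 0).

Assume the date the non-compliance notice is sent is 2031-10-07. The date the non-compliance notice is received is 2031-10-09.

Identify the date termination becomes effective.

2032-06-03

Adding 90 calendar days to 2031-10-07 gives 2032-01-05, which is the last day of the re-inspection period.
Adding 90 calendar days to 2032-01-05 gives 2032-04-04, which is the last day of the corrective action period.
The date termination becomes effective: 2032-04-04 + 60 days = 2032-06-03.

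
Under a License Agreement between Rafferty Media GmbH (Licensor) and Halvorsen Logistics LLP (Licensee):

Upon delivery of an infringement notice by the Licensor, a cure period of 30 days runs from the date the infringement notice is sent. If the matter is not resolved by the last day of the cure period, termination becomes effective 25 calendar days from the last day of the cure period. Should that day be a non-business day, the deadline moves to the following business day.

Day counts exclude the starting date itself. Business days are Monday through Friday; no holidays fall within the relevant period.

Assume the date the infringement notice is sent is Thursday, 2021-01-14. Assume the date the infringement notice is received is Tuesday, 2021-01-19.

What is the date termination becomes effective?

2021-03-10

The last day of the cure period: 2021-01-14 + 30 days = 2021-02-13.
The date termination becomes effective: 2021-02-13 + 25 days = 2021-03-10. 2021-03-10 is a Wednesday, so no roll-forward applies.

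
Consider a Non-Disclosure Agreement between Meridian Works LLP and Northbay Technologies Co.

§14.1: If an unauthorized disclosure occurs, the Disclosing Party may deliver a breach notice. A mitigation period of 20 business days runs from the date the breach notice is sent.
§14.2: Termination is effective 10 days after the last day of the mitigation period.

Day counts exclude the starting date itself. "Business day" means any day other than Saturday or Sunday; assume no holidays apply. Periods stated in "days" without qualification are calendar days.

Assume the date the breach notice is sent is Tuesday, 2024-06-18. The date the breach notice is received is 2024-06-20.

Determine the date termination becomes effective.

The last day of the mitigation period: 20 business days after Tuesday, 2024-06-18, skipping weekends — Jun 19, Jun 20, Jun 21, Jun 24, …, Jul 12, Jul 15, Jul 16 — lands on Tuesday, 2024-07-16.
The date termination becomes effective: 2024-07-16 + 10 days = 2024-07-26.

2024-07-26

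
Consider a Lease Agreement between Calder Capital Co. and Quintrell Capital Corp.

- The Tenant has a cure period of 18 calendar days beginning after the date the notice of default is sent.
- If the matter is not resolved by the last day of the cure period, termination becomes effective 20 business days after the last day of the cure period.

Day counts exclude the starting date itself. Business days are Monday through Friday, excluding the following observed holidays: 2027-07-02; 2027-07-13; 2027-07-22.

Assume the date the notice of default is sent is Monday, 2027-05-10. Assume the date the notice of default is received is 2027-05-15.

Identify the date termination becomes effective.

The last day of the cure period: 2027-05-10 + 18 days = 2027-05-28.
The date termination becomes effective: counting 20 business days from Friday, 2027-05-28 (May 31, Jun 1, Jun 2, Jun 3, …, Jun 23, Jun 24, Jun 25, skipping weekends) reaches Friday, 2027-06-25.

2027-06-25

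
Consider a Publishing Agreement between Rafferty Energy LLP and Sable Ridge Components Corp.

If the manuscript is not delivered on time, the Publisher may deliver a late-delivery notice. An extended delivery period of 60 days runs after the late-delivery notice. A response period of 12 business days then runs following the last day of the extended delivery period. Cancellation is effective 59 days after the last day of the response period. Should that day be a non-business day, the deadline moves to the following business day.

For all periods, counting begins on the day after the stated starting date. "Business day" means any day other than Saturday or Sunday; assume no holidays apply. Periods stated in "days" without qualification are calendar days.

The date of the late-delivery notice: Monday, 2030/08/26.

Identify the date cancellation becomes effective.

2031/01/10

The last day of the extended delivery period: 60 calendar days after 2030/08/26 is 2030/10/25.
From Friday, 2030/10/25, 12 business days (Oct 28, Oct 29, Oct 30, Oct 31, …, Nov 8, Nov 11, Nov 12, skipping weekends) brings us to Tuesday, 2030/11/12, which is the last day of the response period.
The date cancellation becomes effective: 2030/11/12 + 59 days = 2031/01/10. 2031/01/10 is a Friday, so no roll-forward applies.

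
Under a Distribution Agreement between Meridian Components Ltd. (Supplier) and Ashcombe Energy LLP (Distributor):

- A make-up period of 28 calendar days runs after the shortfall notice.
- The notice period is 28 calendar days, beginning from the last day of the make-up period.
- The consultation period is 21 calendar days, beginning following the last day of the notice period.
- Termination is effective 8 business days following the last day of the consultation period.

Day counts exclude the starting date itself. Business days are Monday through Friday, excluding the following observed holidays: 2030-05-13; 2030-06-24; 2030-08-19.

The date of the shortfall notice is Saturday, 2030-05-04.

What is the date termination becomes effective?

The last day of the make-up period: 2030-05-04 + 28 days = 2030-06-01.
The last day of the notice period: 2030-06-01 + 28 days = 2030-06-29.
Adding 21 calendar days to 2030-06-29 gives 2030-07-20, which is the last day of the consultation period.
The date termination becomes effective: counting 8 business days from Saturday, 2030-07-20 (Jul 22, Jul 23, Jul 24, Jul 25, Jul 26, Jul 29, Jul 30, Jul 31, skipping weekends) reaches Wednesday, 2030-07-31.

2030-07-31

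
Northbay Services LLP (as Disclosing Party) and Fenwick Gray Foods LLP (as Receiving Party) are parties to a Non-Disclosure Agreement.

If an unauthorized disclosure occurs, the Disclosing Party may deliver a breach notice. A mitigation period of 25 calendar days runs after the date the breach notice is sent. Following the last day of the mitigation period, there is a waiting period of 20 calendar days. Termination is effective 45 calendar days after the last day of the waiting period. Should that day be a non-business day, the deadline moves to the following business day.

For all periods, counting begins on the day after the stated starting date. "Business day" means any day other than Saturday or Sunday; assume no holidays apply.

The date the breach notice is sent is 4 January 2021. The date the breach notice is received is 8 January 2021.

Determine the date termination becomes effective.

Adding 25 calendar days to 4 January 2021 gives 29 January 2021, which is the last day of the mitigation period.
Adding 20 calendar days to 29 January 2021 gives 18 February 2021, which is the last day of the waiting period.
The date termination becomes effective: 45 calendar days after 18 February 2021 is 4 April 2021. That falls on a Sunday, so it rolls to the next business day, Monday, 5 April 2021.

5 April 2021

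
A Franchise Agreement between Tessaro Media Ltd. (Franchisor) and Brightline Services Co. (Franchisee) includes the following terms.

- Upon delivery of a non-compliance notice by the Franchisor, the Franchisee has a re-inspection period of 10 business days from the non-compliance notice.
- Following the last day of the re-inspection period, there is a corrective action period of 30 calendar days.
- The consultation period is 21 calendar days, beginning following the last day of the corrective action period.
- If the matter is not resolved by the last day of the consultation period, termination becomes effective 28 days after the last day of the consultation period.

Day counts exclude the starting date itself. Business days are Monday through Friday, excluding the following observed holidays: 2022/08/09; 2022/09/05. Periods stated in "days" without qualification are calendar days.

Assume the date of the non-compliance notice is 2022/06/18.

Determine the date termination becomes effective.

2022/09/18

From Saturday, 2022/06/18, 10 business days (Jun 20, Jun 21, Jun 22, Jun 23, Jun 24, Jun 27, Jun 28, Jun 29, Jun 30, Jul 1, skipping weekends) brings us to Friday, 2022/07/01, which is the last day of the re-inspection period.
The last day of the corrective action period: 2022/07/01 + 30 days = 2022/07/31.
The last day of the consultation period: 2022/07/31 + 21 days = 2022/08/21.
The date termination becomes effective: 28 calendar days after 2022/08/21 is 2022/09/18.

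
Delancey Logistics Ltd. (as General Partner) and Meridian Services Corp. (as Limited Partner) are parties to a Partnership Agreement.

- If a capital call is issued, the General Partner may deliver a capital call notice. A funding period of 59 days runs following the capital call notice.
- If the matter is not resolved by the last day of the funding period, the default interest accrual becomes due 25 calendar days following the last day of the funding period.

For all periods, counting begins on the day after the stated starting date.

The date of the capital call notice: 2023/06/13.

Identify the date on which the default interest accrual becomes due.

2023/09/05

The last day of the funding period: 2023/06/13 + 59 days = 2023/08/11.
The date on which the default interest accrual becomes due: 25 calendar days after 2023/08/11 is 2023/09/05.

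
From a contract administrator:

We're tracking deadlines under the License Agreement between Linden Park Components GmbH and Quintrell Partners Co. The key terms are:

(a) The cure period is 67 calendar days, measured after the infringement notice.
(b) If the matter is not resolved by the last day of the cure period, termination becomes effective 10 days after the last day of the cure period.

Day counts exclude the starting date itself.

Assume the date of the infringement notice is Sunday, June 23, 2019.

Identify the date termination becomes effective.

Adding 67 calendar days to June 23, 2019 gives August 29, 2019, which is the last day of the cure period.
The date termination becomes effective: August 29, 2019 + 10 days = September 8, 2019.

September 8, 2019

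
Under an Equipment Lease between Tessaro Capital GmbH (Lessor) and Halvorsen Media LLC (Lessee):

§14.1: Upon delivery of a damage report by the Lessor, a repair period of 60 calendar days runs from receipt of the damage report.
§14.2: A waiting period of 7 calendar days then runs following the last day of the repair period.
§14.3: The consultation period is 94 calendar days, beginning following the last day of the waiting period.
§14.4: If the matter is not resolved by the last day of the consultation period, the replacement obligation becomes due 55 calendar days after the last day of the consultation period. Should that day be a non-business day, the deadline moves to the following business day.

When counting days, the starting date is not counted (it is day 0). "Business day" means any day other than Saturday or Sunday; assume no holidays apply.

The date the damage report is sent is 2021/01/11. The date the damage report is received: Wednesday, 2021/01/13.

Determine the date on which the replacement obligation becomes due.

2021/08/17

Adding 60 calendar days to 2021/01/13 gives 2021/03/14, which is the last day of the repair period.
Adding 7 calendar days to 2021/03/14 gives 2021/03/21, which is the last day of the waiting period.
The last day of the consultation period: 2021/03/21 + 94 days = 2021/06/23.
The date on which the replacement obligation becomes due: 2021/06/23 + 55 days = 2021/08/17. 2021/08/17 is a Tuesday, so no roll-forward applies.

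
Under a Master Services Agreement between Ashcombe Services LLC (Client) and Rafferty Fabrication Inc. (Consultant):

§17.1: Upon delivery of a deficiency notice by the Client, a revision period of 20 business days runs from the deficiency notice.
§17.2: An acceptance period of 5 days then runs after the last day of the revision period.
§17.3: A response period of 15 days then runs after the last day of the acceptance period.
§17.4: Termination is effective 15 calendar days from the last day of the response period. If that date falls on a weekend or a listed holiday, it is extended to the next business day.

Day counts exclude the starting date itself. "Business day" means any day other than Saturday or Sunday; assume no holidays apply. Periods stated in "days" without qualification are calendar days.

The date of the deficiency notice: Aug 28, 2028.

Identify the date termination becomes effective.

Oct 30, 2028

The last day of the revision period: counting 20 business days from Monday, Aug 28, 2028 (Aug 29, Aug 30, Aug 31, Sep 1, …, Sep 21, Sep 22, Sep 25, skipping weekends) reaches Monday, Sep 25, 2028.
The last day of the acceptance period: Sep 25, 2028 + 5 days = Sep 30, 2028.
The last day of the response period: 15 calendar days after Sep 30, 2028 is Oct 15, 2028.
Adding 15 calendar days to Oct 15, 2028 gives Oct 30, 2028, which is the date termination becomes effective. Oct 30, 2028 is a Monday, so no roll-forward applies.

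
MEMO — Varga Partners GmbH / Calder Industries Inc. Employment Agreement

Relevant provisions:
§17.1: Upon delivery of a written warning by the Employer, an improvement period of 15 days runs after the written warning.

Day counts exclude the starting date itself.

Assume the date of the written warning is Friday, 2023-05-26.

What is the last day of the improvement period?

Adding 15 calendar days to 2023-05-26 gives 2023-06-10, which is the last day of the improvement period.

2023-06-10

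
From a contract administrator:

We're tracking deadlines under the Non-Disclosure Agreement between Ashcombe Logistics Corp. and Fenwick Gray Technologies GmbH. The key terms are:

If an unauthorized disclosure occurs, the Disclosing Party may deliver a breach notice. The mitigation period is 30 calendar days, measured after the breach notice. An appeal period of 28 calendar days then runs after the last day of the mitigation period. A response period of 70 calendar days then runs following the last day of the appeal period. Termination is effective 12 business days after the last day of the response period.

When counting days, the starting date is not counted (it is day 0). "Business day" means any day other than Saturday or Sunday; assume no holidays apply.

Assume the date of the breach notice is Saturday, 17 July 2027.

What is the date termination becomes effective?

The last day of the mitigation period: 17 July 2027 + 30 days = 16 August 2027.
Adding 28 calendar days to 16 August 2027 gives 13 September 2027, which is the last day of the appeal period.
Adding 70 calendar days to 13 September 2027 gives 22 November 2027, which is the last day of the response period.
The date termination becomes effective: counting 12 business days from Monday, 22 November 2027 (Nov 23, Nov 24, Nov 25, Nov 26, …, Dec 6, Dec 7, Dec 8, skipping weekends) reaches Wednesday, 8 December 2027.

8 December 2027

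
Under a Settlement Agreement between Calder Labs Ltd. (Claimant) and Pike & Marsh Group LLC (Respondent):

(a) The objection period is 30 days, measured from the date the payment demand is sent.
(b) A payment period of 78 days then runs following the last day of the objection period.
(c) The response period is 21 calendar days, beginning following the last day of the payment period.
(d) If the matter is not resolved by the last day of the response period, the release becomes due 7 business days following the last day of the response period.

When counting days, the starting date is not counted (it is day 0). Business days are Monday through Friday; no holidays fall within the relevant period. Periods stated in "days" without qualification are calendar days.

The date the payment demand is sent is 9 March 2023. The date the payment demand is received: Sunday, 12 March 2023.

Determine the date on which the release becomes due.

25 July 2023

The last day of the objection period: 9 March 2023 + 30 days = 8 April 2023.
The last day of the payment period: 8 April 2023 + 78 days = 25 June 2023.
The last day of the response period: 21 calendar days after 25 June 2023 is 16 July 2023.
From Sunday, 16 July 2023, 7 business days (Jul 17, Jul 18, Jul 19, Jul 20, Jul 21, Jul 24, Jul 25, skipping weekends) brings us to Tuesday, 25 July 2023, which is the date on which the release becomes due.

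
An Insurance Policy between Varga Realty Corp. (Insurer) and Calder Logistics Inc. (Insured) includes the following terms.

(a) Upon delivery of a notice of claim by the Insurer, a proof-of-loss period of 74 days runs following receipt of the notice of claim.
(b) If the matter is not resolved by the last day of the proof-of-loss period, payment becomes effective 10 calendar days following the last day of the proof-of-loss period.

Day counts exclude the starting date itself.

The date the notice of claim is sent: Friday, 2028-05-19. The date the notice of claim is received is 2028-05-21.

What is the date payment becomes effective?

Adding 74 calendar days to 2028-05-21 gives 2028-08-03, which is the last day of the proof-of-loss period.
The date payment becomes effective: 2028-08-03 + 10 days = 2028-08-13.

2028-08-13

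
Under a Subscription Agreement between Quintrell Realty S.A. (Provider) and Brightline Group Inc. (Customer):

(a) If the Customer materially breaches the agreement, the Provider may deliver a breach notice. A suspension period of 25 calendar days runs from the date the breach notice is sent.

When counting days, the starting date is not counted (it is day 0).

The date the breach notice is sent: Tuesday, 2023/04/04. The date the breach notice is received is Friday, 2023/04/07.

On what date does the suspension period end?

2023/04/29

Adding 25 calendar days to 2023/04/04 gives 2023/04/29, which is the last day of the suspension period.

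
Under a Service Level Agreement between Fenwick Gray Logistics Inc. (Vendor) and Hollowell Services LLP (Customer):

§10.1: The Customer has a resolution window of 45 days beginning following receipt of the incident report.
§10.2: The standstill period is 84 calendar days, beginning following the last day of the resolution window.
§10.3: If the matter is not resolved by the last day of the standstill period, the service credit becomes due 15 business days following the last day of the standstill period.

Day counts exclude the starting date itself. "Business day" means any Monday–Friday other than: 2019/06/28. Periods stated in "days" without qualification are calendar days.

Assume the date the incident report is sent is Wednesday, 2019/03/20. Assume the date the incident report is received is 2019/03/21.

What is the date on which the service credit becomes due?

2019/08/16

The last day of the resolution window: 2019/03/21 + 45 days = 2019/05/05.
Adding 84 calendar days to 2019/05/05 gives 2019/07/28, which is the last day of the standstill period.
The date on which the service credit becomes due: counting 15 business days from Sunday, 2019/07/28 (Jul 29, Jul 30, Jul 31, Aug 1, …, Aug 14, Aug 15, Aug 16, skipping weekends) reaches Friday, 2019/08/16.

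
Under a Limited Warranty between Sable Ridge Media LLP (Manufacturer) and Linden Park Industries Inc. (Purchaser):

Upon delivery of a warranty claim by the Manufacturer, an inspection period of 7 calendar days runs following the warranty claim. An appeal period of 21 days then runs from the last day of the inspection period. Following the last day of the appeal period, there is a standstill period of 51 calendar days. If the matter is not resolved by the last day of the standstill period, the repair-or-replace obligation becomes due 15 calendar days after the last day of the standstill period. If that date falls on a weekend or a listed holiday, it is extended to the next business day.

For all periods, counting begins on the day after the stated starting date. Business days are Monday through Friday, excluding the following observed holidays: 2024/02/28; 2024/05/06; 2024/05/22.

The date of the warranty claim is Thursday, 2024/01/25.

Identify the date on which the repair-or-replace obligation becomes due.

The last day of the inspection period: 7 calendar days after 2024/01/25 is 2024/02/01.
The last day of the appeal period: 21 calendar days after 2024/02/01 is 2024/02/22.
The last day of the standstill period: 2024/02/22 + 51 days = 2024/04/13.
The date on which the repair-or-replace obligation becomes due: 15 calendar days after 2024/04/13 is 2024/04/28. That falls on a Sunday, so it rolls to the next business day, Monday, 2024/04/29.

2024/04/29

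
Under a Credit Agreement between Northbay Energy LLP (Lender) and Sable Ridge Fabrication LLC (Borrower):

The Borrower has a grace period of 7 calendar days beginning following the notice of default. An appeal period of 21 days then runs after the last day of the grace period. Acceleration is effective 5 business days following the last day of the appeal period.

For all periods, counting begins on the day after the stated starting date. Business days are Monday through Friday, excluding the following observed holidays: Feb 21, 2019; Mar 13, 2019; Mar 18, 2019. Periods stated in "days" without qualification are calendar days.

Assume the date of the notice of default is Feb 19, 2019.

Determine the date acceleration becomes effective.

Mar 26, 2019

Adding 7 calendar days to Feb 19, 2019 gives Feb 26, 2019, which is the last day of the grace period.
Adding 21 calendar days to Feb 26, 2019 gives Mar 19, 2019, which is the last day of the appeal period.
From Tuesday, Mar 19, 2019, 5 business days (Mar 20, Mar 21, Mar 22, Mar 25, Mar 26, skipping weekends) brings us to Tuesday, Mar 26, 2019, which is the date acceleration becomes effective.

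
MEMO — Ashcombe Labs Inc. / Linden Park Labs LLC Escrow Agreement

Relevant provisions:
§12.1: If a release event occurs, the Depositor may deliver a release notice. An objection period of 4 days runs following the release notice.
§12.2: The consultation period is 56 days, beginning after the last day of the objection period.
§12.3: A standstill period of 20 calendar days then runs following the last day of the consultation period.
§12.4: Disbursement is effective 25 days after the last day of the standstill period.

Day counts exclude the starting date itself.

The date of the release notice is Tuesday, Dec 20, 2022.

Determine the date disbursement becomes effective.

Adding 4 calendar days to Dec 20, 2022 gives Dec 24, 2022, which is the last day of the objection period.
The last day of the consultation period: 56 calendar days after Dec 24, 2022 is Feb 18, 2023.
The last day of the standstill period: 20 calendar days after Feb 18, 2023 is Mar 10, 2023.
The date disbursement becomes effective: 25 calendar days after Mar 10, 2023 is Apr 4, 2023.

Apr 4, 2023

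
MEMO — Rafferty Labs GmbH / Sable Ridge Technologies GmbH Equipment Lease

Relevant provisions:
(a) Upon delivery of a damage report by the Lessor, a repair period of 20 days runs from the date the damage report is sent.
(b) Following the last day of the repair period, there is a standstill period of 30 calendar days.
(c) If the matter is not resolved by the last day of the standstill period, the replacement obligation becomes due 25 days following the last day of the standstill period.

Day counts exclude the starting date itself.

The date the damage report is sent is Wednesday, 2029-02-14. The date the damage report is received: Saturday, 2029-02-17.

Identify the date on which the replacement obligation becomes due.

The last day of the repair period: 20 calendar days after 2029-02-14 is 2029-03-06.
Adding 30 calendar days to 2029-03-06 gives 2029-04-05, which is the last day of the standstill period.
The date on which the replacement obligation becomes due: 25 calendar days after 2029-04-05 is 2029-04-30.

2029-04-30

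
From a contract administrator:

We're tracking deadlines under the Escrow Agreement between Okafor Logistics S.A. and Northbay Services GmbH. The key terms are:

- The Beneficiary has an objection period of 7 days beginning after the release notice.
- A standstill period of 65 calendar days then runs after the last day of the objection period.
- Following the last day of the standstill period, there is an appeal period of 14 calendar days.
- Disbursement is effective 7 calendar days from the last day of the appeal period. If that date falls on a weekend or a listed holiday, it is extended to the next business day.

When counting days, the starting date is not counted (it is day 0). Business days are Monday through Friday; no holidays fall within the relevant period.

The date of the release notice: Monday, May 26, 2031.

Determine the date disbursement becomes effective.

Adding 7 calendar days to May 26, 2031 gives Jun 2, 2031, which is the last day of the objection period.
The last day of the standstill period: 65 calendar days after Jun 2, 2031 is Aug 6, 2031.
Adding 14 calendar days to Aug 6, 2031 gives Aug 20, 2031, which is the last day of the appeal period.
The date disbursement becomes effective: 7 calendar days after Aug 20, 2031 is Aug 27, 2031. Aug 27, 2031 is a Wednesday, so no roll-forward applies.

Aug 27, 2031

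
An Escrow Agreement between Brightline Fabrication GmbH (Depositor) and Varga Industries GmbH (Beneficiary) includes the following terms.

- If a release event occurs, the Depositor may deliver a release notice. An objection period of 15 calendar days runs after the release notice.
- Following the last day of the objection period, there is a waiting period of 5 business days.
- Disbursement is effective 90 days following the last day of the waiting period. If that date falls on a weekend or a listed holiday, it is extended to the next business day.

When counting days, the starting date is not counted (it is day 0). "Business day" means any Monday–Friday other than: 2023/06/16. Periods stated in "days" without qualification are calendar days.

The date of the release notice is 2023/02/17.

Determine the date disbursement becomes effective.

2023/06/08

The last day of the objection period: 15 calendar days after 2023/02/17 is 2023/03/04.
The last day of the waiting period: counting 5 business days from Saturday, 2023/03/04 (Mar 6, Mar 7, Mar 8, Mar 9, Mar 10, skipping weekends) reaches Friday, 2023/03/10.
The date disbursement becomes effective: 90 calendar days after 2023/03/10 is 2023/06/08. 2023/06/08 is a Thursday and is not a listed holiday, so no roll-forward applies.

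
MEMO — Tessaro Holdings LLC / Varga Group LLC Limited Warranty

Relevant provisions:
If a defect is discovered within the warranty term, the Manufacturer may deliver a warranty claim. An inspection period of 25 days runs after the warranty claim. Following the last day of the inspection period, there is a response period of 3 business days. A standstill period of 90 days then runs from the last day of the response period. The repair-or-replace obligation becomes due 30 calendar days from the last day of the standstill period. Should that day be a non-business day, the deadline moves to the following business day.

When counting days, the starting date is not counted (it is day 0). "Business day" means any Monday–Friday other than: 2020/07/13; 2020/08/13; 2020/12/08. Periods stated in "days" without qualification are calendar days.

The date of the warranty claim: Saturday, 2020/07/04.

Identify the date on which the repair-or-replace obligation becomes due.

Adding 25 calendar days to 2020/07/04 gives 2020/07/29, which is the last day of the inspection period.
The last day of the response period: counting 3 business days from Wednesday, 2020/07/29 (Jul 30, Jul 31, Aug 3, skipping weekends) reaches Monday, 2020/08/03.
The last day of the standstill period: 2020/08/03 + 90 days = 2020/11/01.
The date on which the repair-or-replace obligation becomes due: 2020/11/01 + 30 days = 2020/12/01. 2020/12/01 is a Tuesday and is not a listed holiday, so no roll-forward applies.

2020/12/01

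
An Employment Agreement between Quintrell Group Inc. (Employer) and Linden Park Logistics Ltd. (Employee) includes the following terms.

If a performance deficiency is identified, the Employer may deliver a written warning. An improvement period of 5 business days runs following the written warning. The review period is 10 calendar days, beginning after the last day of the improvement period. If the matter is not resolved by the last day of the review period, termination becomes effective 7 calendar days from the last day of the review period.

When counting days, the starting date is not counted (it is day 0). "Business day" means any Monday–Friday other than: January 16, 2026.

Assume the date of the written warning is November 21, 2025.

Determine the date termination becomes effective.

December 15, 2025

The last day of the improvement period: 5 business days after Friday, November 21, 2025, skipping weekends — Nov 24, Nov 25, Nov 26, Nov 27, Nov 28 — lands on Friday, November 28, 2025.
The last day of the review period: 10 calendar days after November 28, 2025 is December 8, 2025.
Adding 7 calendar days to December 8, 2025 gives December 15, 2025, which is the date termination becomes effective.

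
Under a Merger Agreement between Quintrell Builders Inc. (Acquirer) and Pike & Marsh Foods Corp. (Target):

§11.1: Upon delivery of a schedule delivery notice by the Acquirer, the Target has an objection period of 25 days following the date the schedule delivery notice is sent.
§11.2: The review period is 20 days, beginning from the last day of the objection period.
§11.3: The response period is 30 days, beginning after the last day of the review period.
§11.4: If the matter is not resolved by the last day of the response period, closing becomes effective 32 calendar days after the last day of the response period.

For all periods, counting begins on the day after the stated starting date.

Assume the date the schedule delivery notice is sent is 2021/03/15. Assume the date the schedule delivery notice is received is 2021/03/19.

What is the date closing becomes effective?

Adding 25 calendar days to 2021/03/15 gives 2021/04/09, which is the last day of the objection period.
The last day of the review period: 2021/04/09 + 20 days = 2021/04/29.
The last day of the response period: 30 calendar days after 2021/04/29 is 2021/05/29.
The date closing becomes effective: 32 calendar days after 2021/05/29 is 2021/06/30.

2021/06/30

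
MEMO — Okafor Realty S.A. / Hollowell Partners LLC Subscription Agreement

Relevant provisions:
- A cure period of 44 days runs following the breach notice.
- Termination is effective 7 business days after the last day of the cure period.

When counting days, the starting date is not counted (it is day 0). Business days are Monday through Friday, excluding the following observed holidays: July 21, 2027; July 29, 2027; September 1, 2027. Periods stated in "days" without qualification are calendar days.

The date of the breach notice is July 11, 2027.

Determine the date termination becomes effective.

The last day of the cure period: 44 calendar days after July 11, 2027 is August 24, 2027.
The date termination becomes effective: counting 7 business days from Tuesday, August 24, 2027 (Aug 25, Aug 26, Aug 27, Aug 30, Aug 31, Sep 2, Sep 3, skipping weekends and the listed holiday on Sep 1) reaches Friday, September 3, 2027.

September 3, 2027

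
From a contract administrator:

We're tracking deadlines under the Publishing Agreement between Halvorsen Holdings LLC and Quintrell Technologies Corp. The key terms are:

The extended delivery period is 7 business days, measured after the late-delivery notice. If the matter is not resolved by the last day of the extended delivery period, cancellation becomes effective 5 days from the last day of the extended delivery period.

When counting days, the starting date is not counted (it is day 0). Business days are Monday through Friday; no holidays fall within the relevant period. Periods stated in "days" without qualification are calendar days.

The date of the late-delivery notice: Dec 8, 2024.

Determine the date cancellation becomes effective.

Dec 22, 2024

The last day of the extended delivery period: counting 7 business days from Sunday, Dec 8, 2024 (Dec 9, Dec 10, Dec 11, Dec 12, Dec 13, Dec 16, Dec 17, skipping weekends) reaches Tuesday, Dec 17, 2024.
Adding 5 calendar days to Dec 17, 2024 gives Dec 22, 2024, which is the date cancellation becomes effective.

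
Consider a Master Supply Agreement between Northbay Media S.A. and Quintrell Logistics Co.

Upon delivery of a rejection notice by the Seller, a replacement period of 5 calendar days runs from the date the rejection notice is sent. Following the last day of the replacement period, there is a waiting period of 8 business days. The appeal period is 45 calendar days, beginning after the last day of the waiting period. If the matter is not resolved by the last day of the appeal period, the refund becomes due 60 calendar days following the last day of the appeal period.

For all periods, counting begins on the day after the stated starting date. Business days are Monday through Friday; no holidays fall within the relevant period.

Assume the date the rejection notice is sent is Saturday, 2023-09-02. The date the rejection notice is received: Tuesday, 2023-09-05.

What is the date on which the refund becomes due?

The last day of the replacement period: 2023-09-02 + 5 days = 2023-09-07.
The last day of the waiting period: 8 business days after Thursday, 2023-09-07, skipping weekends — Sep 8, Sep 11, Sep 12, Sep 13, Sep 14, Sep 15, Sep 18, Sep 19 — lands on Tuesday, 2023-09-19.
The last day of the appeal period: 45 calendar days after 2023-09-19 is 2023-11-03.
The date on which the refund becomes due: 60 calendar days after 2023-11-03 is 2024-01-02.

2024-01-02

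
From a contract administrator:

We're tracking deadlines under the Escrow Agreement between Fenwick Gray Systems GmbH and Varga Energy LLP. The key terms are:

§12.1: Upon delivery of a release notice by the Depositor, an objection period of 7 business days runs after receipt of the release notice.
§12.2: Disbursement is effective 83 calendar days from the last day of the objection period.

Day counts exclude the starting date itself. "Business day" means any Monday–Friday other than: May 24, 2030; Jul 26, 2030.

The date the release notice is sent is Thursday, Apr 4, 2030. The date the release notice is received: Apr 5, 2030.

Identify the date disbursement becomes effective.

Jul 8, 2030

The last day of the objection period: 7 business days after Friday, Apr 5, 2030, skipping weekends — Apr 8, Apr 9, Apr 10, Apr 11, Apr 12, Apr 15, Apr 16 — lands on Tuesday, Apr 16, 2030.
The date disbursement becomes effective: 83 calendar days after Apr 16, 2030 is Jul 8, 2030.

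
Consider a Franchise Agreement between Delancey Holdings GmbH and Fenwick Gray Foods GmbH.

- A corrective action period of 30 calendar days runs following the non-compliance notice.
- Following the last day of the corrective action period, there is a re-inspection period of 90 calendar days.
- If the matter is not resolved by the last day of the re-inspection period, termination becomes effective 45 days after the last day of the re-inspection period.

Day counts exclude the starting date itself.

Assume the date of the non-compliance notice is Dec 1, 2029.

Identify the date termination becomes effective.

The last day of the corrective action period: 30 calendar days after Dec 1, 2029 is Dec 31, 2029.
Adding 90 calendar days to Dec 31, 2029 gives Mar 31, 2030, which is the last day of the re-inspection period.
Adding 45 calendar days to Mar 31, 2030 gives May 15, 2030, which is the date termination becomes effective.

May 15, 2030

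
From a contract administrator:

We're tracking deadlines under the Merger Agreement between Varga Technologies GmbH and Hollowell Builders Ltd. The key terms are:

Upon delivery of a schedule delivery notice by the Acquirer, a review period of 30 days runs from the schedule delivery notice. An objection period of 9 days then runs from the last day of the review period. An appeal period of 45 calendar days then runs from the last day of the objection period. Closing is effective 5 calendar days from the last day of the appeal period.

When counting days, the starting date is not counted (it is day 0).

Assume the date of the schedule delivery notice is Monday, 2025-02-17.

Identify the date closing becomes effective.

Adding 30 calendar days to 2025-02-17 gives 2025-03-19, which is the last day of the review period.
Adding 9 calendar days to 2025-03-19 gives 2025-03-28, which is the last day of the objection period.
Adding 45 calendar days to 2025-03-28 gives 2025-05-12, which is the last day of the appeal period.
The date closing becomes effective: 2025-05-12 + 5 days = 2025-05-17.

2025-05-17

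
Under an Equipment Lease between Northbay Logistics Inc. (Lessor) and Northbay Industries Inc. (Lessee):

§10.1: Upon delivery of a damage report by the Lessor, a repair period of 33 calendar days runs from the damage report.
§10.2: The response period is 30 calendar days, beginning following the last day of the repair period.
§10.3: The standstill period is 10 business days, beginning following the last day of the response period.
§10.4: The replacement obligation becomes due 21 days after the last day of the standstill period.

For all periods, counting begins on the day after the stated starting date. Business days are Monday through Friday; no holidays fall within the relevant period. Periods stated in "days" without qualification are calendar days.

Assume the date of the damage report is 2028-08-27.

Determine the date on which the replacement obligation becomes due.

2028-12-01

Adding 33 calendar days to 2028-08-27 gives 2028-09-29, which is the last day of the repair period.
Adding 30 calendar days to 2028-09-29 gives 2028-10-29, which is the last day of the response period.
The last day of the standstill period: counting 10 business days from Sunday, 2028-10-29 (Oct 30, Oct 31, Nov 1, Nov 2, Nov 3, Nov 6, Nov 7, Nov 8, Nov 9, Nov 10, skipping weekends) reaches Friday, 2028-11-10.
The date on which the replacement obligation becomes due: 21 calendar days after 2028-11-10 is 2028-12-01.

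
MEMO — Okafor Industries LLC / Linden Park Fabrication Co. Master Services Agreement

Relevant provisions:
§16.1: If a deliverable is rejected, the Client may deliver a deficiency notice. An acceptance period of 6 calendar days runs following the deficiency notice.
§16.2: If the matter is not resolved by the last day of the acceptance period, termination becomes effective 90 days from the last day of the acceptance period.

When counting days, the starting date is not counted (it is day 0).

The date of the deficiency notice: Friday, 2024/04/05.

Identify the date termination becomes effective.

2024/07/10

Adding 6 calendar days to 2024/04/05 gives 2024/04/11, which is the last day of the acceptance period.
Adding 90 calendar days to 2024/04/11 gives 2024/07/10, which is the date termination becomes effective.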